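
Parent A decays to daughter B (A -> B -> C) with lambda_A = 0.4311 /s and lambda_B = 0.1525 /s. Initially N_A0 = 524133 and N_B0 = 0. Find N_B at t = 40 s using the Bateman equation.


N_B(t) = lambda_A * N_A0 / (lambda_B - lambda_A) * [exp(-lambda_A*t) - exp(-lambda_B*t)]
exp(-0.4311*40) = 3.243590e-08; exp(-0.1525*40) = 0.002242868
N_B = 0.4311 * 524133 / (0.1525 - 0.4311) * (3.243590e-08 - 0.002242868)
N_B = 1819.0

1819.0


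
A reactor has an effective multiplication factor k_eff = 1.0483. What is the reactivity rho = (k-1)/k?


rho = (k_eff - 1) / k_eff
rho = (1.0483 - 1) / 1.0483
rho = 0.046075

0.046075


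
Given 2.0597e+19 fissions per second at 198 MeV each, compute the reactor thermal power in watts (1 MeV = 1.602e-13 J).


P = fission_rate * E_MeV * 1.602e-13
P = 2.0597e+19 * 198 * 1.602e-13
P = 6.5333e+08 W

6.5333e+08


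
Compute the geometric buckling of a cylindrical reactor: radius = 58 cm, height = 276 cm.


B^2 = (2.405/R)^2 + (pi/H)^2
B^2 = (2.405/58)^2 + (pi/276)^2
B^2 = 0.0018490 /cm^2

0.0018490


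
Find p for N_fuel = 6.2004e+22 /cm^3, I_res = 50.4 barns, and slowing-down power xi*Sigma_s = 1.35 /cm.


p = exp(-N * I * 1e-24 / (xi*Sigma_s))
p = exp(-6.2004e+22 * 50.4 * 1e-24 / 1.35)
p = 0.098784

0.098784


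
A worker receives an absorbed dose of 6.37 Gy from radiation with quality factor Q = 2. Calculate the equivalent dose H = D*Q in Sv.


H = D * Q
H = 6.37 * 2
H = 12.740 Sv

12.740


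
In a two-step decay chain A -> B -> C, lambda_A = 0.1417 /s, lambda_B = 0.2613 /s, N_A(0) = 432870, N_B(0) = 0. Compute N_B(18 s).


N_B(t) = lambda_A * N_A0 / (lambda_B - lambda_A) * [exp(-lambda_A*t) - exp(-lambda_B*t)]
exp(-0.1417*18) = 0.07803483; exp(-0.2613*18) = 0.009064406
N_B = 0.1417 * 432870 / (0.2613 - 0.1417) * (0.07803483 - 0.009064406)
N_B = 35372

35372


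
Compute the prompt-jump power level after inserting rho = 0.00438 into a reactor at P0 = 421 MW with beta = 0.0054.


P1/P0 = beta / (beta - rho)
P1/P0 = 0.0054 / (0.0054 - 0.00438) = 5.294118
P1 = 421 * 5.294118 = 2228.8 MW

2228.8


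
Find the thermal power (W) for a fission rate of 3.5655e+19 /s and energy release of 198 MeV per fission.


P = fission_rate * E_MeV * 1.602e-13
P = 3.5655e+19 * 198 * 1.602e-13
P = 1.1310e+09 W

1.1310e+09


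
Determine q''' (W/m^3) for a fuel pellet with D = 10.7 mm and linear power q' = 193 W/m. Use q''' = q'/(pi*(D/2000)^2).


r = D / 2 / 1000 = 10.7 / 2 / 1000 = 0.00535 m
q''' = q' / (pi * r^2)
q''' = 193 / (pi * 0.00535^2)
q''' = 2.1463e+06 W/m^3

2.1463e+06


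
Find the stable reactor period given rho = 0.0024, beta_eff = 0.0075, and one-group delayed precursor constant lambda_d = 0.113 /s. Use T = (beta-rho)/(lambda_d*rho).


T = (beta - rho) / (lambda_d * rho)
T = (0.0075 - 0.0024) / (0.113 * 0.0024)
T = 18.805 s

18.805


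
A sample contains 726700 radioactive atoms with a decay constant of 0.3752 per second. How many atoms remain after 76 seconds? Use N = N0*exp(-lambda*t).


N = N0 * exp(-lambda * t)
N = 726700 * exp(-0.3752 * 76)
N = 3.0017e-07

3.0017e-07


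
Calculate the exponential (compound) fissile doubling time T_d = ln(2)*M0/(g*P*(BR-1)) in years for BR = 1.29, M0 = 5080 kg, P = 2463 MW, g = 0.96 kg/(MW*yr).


Breeding gain G = BR - 1 = 1.29 - 1 = 0.29
Fissile production rate = g * P * G = 0.96 * 2463 * 0.29 = 685.6992 kg/yr
T_d = ln(2) * M0 / (g * P * G)
T_d = ln(2) * 5080 / 685.6992 = 5.1352 yr

5.1352


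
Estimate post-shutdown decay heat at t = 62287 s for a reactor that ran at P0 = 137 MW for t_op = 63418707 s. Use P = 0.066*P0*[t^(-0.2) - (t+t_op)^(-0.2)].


P/P0 = 0.066 * [t^(-0.2) - (t + t_op)^(-0.2)]
P/P0 = 0.066 * [62287^(-0.2) - (62287 + 63418707)^(-0.2)]
P/P0 = 0.066 * [0.1099311 - 0.02750878] = 0.005439873
P = 137 * 0.005439873 = 0.74526 MW

0.74526


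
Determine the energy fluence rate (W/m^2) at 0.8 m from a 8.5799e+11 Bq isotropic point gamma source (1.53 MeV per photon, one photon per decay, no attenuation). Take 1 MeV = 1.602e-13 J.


psi = A * E * 1.602e-13 / (4*pi*r^2)
psi = 8.5799e+11 * 1.53 * 1.602e-13 / (4*pi*0.8^2)
psi = 0.026148 W/m^2

0.026148


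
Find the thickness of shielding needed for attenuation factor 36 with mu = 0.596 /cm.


x = ln(factor) / mu
x = ln(36) / 0.596
x = 6.0126 cm

6.0126


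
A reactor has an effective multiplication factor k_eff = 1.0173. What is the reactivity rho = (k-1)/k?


rho = (k_eff - 1) / k_eff
rho = (1.0173 - 1) / 1.0173
rho = 0.017006

0.017006


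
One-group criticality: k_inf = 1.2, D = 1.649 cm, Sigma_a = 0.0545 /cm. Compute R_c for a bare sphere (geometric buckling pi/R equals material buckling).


L^2 = D / Sigma_a = 1.649 / 0.0545 = 30.25688 cm^2
B_m^2 = (k_inf - 1) / L^2 = (1.2 - 1) / 30.25688 = 0.006610067 /cm^2
For a bare sphere: B_g = pi/R, so R_c = pi / sqrt(B_m^2)
R_c = pi / sqrt(0.006610067) = 38.641 cm

38.641


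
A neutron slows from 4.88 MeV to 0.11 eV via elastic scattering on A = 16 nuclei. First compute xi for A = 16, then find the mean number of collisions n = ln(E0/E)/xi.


xi = 1 + (A-1)^2/(2A)*ln((A-1)/(A+1)) = 0.1199467 (for A = 16)
n = ln(E0/E) / xi
n = ln(4.88e6 / 0.11) / 0.1199467
n = ln(4.436364e+07) / 0.1199467 = 146.80

146.80


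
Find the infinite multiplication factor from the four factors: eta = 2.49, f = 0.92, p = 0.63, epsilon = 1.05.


k_inf = eta * f * p * epsilon
k_inf = 2.49 * 0.92 * 0.63 * 1.05
k_inf = 1.5154

1.5154


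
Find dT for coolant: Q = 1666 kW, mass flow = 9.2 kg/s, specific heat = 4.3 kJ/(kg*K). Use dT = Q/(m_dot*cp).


dT = Q / (m_dot * cp)
dT = 1666 / (9.2 * 4.3)
dT = 42.113 C

42.113


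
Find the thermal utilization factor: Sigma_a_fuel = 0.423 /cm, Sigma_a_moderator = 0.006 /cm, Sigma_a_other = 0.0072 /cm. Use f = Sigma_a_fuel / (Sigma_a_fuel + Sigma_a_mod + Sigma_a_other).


f = Sigma_a_fuel / (Sigma_a_fuel + Sigma_a_mod + Sigma_a_other)
f = 0.423 / (0.423 + 0.006 + 0.0072)
f = 0.96974

0.96974


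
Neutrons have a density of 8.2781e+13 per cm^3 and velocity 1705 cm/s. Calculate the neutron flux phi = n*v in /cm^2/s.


phi = n * v
phi = 8.2781e+13 * 1705
phi = 1.4114e+17 /cm^2/s

1.4114e+17


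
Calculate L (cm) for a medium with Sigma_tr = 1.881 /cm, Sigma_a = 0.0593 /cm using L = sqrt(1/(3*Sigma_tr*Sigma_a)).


D = 1 / (3 * Sigma_tr) = 1 / (3 * 1.881) = 0.1772107 cm
L = sqrt(D / Sigma_a)
L = sqrt(0.1772107 / 0.0593)
L = 1.7287 cm

1.7287


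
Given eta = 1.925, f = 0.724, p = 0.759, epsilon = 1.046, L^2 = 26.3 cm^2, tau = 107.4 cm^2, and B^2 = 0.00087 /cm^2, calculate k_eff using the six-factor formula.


k_inf = eta*f*p*eps = 1.925*0.724*0.759*1.046 = 1.106478
P_TNL = 1/(1 + L^2*B^2) = 1/(1 + 26.3*0.00087) = 0.9776308
P_FNL = exp(-B^2*tau) = exp(-0.00087*107.4) = 0.9107945
k_eff = k_inf * P_TNL * P_FNL = 1.106478 * 0.9776308 * 0.9107945
k_eff = 0.98523

0.98523


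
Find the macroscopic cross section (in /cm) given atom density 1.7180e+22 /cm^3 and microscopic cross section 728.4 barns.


Sigma = N * sigma_barns * 1e-24
Sigma = 1.7180e+22 * 728.4 * 1e-24
Sigma = 12.514 /cm

12.514


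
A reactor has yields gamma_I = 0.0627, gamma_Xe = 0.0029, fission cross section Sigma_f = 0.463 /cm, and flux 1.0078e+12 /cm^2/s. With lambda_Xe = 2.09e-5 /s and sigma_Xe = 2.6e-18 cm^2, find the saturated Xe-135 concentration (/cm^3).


Xe_eq = (gamma_I + gamma_Xe) * Sigma_f * phi / (lambda_Xe + sigma_Xe * phi)
Numerator = (0.0627 + 0.0029) * 0.463 * 1.0078e+12 = 3.060971e+10
Denominator = 2.09e-5 + 2.6e-18 * 1.0078e+12 = 2.352028e-05
Xe_eq = 3.060971e+10 / 2.352028e-05 = 1.3014e+15 /cm^3

1.3014e+15


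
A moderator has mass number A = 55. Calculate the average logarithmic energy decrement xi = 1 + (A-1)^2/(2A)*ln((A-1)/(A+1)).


xi = 1 + (A-1)^2/(2A) * ln((A-1)/(A+1))
xi = 1 + (55-1)^2/(2*55) * ln((55-1)/(55 +1))
xi = 0.035927

0.035927


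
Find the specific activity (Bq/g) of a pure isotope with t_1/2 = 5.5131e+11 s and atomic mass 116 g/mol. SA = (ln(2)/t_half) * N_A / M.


lambda = ln(2) / t_half = ln(2) / 5.5131e+11 = 1.257273e-12 /s
SA = lambda * N_A / M
SA = 1.257273e-12 * 6.022e23 / 116
SA = 6.5270e+09 Bq/g

6.5270e+09


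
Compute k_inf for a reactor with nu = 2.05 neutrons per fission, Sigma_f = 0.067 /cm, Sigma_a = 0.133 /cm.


k_inf = nu * Sigma_f / Sigma_a
k_inf = 2.05 * 0.067 / 0.133
k_inf = 1.0327

1.0327


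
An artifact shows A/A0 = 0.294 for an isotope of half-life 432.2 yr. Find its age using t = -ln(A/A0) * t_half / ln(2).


lambda = ln(2) / t_half = ln(2) / 432.2 = 0.001603765 /yr
t = -ln(A/A0) / lambda
t = -ln(0.294) / 0.001603765
t = 763.31 yr

763.31


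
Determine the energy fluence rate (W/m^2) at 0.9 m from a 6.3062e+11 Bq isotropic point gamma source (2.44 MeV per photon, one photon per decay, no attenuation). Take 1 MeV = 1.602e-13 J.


psi = A * E * 1.602e-13 / (4*pi*r^2)
psi = 6.3062e+11 * 2.44 * 1.602e-13 / (4*pi*0.9^2)
psi = 0.024217 W/m^2

0.024217


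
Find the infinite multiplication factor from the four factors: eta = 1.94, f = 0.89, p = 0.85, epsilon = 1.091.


k_inf = eta * f * p * epsilon
k_inf = 1.94 * 0.89 * 0.85 * 1.091
k_inf = 1.6012

1.6012


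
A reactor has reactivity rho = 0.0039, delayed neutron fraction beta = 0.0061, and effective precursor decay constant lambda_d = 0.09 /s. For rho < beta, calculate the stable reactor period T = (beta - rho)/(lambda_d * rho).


T = (beta - rho) / (lambda_d * rho)
T = (0.0061 - 0.0039) / (0.09 * 0.0039)
T = 6.2678 s

6.2678


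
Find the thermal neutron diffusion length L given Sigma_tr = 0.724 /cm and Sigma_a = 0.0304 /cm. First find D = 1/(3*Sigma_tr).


D = 1 / (3 * Sigma_tr) = 1 / (3 * 0.724) = 0.4604052 cm
L = sqrt(D / Sigma_a)
L = sqrt(0.4604052 / 0.0304)
L = 3.8916 cm

3.8916


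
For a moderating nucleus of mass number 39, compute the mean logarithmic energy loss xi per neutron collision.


xi = 1 + (A-1)^2/(2A) * ln((A-1)/(A+1))
xi = 1 + (39-1)^2/(2*39) * ln((39-1)/(39 +1))
xi = 0.050416

0.050416


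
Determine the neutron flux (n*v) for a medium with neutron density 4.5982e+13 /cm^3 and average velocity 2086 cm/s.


phi = n * v
phi = 4.5982e+13 * 2086
phi = 9.5918e+16 /cm^2/s

9.5918e+16


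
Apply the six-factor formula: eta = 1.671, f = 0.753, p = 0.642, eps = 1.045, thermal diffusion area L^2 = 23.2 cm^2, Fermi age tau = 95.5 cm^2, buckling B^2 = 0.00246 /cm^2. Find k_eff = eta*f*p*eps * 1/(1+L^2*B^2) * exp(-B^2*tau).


k_inf = eta*f*p*eps = 1.671*0.753*0.642*1.045 = 0.8441561
P_TNL = 1/(1 + L^2*B^2) = 1/(1 + 23.2*0.00246) = 0.9460094
P_FNL = exp(-B^2*tau) = exp(-0.00246*95.5) = 0.7906262
k_eff = k_inf * P_TNL * P_FNL = 0.8441561 * 0.9460094 * 0.7906262
k_eff = 0.63138

0.63138


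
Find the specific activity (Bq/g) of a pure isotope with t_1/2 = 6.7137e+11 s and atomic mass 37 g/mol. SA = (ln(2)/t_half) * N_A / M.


lambda = ln(2) / t_half = ln(2) / 6.7137e+11 = 1.032437e-12 /s
SA = lambda * N_A / M
SA = 1.032437e-12 * 6.022e23 / 37
SA = 1.6804e+10 Bq/g

1.6804e+10


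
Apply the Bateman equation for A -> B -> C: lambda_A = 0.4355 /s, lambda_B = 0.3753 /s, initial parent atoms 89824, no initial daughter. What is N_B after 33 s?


N_B(t) = lambda_A * N_A0 / (lambda_B - lambda_A) * [exp(-lambda_A*t) - exp(-lambda_B*t)]
exp(-0.4355*33) = 5.735045e-07; exp(-0.3753*33) = 4.181251e-06
N_B = 0.4355 * 89824 / (0.3753 - 0.4355) * (5.735045e-07 - 4.181251e-06)
N_B = 2.3443

2.3443


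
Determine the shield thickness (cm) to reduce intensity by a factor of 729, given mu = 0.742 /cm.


x = ln(factor) / mu
x = ln(729) / 0.742
x = 8.8837 cm

8.8837


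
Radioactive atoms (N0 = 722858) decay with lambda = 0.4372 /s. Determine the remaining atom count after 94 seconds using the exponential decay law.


N = N0 * exp(-lambda * t)
N = 722858 * exp(-0.4372 * 94)
N = 1.0255e-12

1.0255e-12


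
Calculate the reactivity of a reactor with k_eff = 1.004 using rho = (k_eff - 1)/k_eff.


rho = (k_eff - 1) / k_eff
rho = (1.004 - 1) / 1.004
rho = 0.0039841

0.0039841


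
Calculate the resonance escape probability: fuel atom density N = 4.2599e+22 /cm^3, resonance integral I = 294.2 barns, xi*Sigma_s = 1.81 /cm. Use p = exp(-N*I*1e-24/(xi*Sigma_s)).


p = exp(-N * I * 1e-24 / (xi*Sigma_s))
p = exp(-4.2599e+22 * 294.2 * 1e-24 / 1.81)
p = 9.8379e-04

9.8379e-04


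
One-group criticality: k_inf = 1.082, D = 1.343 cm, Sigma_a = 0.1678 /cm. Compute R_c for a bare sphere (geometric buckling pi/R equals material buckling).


L^2 = D / Sigma_a = 1.343 / 0.1678 = 8.003576 cm^2
B_m^2 = (k_inf - 1) / L^2 = (1.082 - 1) / 8.003576 = 0.01024542 /cm^2
For a bare sphere: B_g = pi/R, so R_c = pi / sqrt(B_m^2)
R_c = pi / sqrt(0.01024542) = 31.037 cm

31.037


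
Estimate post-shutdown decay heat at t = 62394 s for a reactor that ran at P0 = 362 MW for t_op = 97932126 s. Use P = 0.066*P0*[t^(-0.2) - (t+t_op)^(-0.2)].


P/P0 = 0.066 * [t^(-0.2) - (t + t_op)^(-0.2)]
P/P0 = 0.066 * [62394^(-0.2) - (62394 + 97932126)^(-0.2)]
P/P0 = 0.066 * [0.1098934 - 0.02522085] = 0.005588388
P = 362 * 0.005588388 = 2.0230 MW

2.0230


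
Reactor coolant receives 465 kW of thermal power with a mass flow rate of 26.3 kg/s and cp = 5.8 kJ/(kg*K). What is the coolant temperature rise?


dT = Q / (m_dot * cp)
dT = 465 / (26.3 * 5.8)
dT = 3.0484 C

3.0484


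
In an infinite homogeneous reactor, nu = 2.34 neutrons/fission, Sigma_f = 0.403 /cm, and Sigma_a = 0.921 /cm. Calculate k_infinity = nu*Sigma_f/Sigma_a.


k_inf = nu * Sigma_f / Sigma_a
k_inf = 2.34 * 0.403 / 0.921
k_inf = 1.0239

1.0239


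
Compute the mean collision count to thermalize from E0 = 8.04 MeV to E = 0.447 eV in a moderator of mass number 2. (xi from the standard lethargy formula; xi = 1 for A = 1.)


xi = 1 + (A-1)^2/(2A)*ln((A-1)/(A+1)) = 0.7253469 (for A = 2)
n = ln(E0/E) / xi
n = ln(8.04e6 / 0.447) / 0.7253469
n = ln(1.798658e+07) / 0.7253469 = 23.031

23.031


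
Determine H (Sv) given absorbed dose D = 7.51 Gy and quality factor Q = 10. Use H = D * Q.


H = D * Q
H = 7.51 * 10
H = 75.100 Sv

75.100


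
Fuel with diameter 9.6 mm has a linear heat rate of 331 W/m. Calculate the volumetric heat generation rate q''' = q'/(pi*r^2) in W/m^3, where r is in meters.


r = D / 2 / 1000 = 9.6 / 2 / 1000 = 0.0048 m
q''' = q' / (pi * r^2)
q''' = 331 / (pi * 0.0048^2)
q''' = 4.5729e+06 W/m^3

4.5729e+06


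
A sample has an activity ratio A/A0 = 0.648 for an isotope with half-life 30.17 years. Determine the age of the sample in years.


lambda = ln(2) / t_half = ln(2) / 30.17 = 0.02297472 /yr
t = -ln(A/A0) / lambda
t = -ln(0.648) / 0.02297472
t = 18.884 yr

18.884


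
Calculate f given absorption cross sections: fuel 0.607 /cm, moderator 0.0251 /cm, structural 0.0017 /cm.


f = Sigma_a_fuel / (Sigma_a_fuel + Sigma_a_mod + Sigma_a_other)
f = 0.607 / (0.607 + 0.0251 + 0.0017)
f = 0.95772

0.95772


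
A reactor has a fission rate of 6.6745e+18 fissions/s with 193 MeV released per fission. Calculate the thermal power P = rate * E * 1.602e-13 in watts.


P = fission_rate * E_MeV * 1.602e-13
P = 6.6745e+18 * 193 * 1.602e-13
P = 2.0637e+08 W

2.0637e+08


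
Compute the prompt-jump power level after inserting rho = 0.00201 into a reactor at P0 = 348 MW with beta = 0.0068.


P1/P0 = beta / (beta - rho)
P1/P0 = 0.0068 / (0.0068 - 0.00201) = 1.419624
P1 = 348 * 1.419624 = 494.03 MW

494.03


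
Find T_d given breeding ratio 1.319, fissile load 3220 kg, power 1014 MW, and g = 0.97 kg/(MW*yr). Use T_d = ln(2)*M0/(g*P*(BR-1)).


Breeding gain G = BR - 1 = 1.319 - 1 = 0.319
Fissile production rate = g * P * G = 0.97 * 1014 * 0.319 = 313.76202 kg/yr
T_d = ln(2) * M0 / (g * P * G)
T_d = ln(2) * 3220 / 313.76202 = 7.1135 yr

7.1135


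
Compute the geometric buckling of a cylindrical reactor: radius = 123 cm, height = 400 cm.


B^2 = (2.405/R)^2 + (pi/H)^2
B^2 = (2.405/123)^2 + (pi/400)^2
B^2 = 4.4400e-04 /cm^2

4.4400e-04


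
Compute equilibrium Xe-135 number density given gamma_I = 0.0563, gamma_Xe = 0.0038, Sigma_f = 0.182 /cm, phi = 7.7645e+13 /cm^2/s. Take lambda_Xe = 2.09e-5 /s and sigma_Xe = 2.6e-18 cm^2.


Xe_eq = (gamma_I + gamma_Xe) * Sigma_f * phi / (lambda_Xe + sigma_Xe * phi)
Numerator = (0.0563 + 0.0038) * 0.182 * 7.7645e+13 = 8.492965e+11
Denominator = 2.09e-5 + 2.6e-18 * 7.7645e+13 = 2.227770e-04
Xe_eq = 8.492965e+11 / 2.227770e-04 = 3.8123e+15 /cm^3

3.8123e+15


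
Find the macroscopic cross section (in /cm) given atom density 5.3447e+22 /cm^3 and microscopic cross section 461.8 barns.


Sigma = N * sigma_barns * 1e-24
Sigma = 5.3447e+22 * 461.8 * 1e-24
Sigma = 24.682 /cm

24.682


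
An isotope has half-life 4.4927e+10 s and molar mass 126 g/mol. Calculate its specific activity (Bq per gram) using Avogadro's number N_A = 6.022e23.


lambda = ln(2) / t_half = ln(2) / 4.4927e+10 = 1.542830e-11 /s
SA = lambda * N_A / M
SA = 1.542830e-11 * 6.022e23 / 126
SA = 7.3737e+10 Bq/g

7.3737e+10


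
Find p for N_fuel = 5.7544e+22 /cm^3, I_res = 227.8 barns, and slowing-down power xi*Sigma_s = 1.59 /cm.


p = exp(-N * I * 1e-24 / (xi*Sigma_s))
p = exp(-5.7544e+22 * 227.8 * 1e-24 / 1.59)
p = 2.6274e-04

2.6274e-04


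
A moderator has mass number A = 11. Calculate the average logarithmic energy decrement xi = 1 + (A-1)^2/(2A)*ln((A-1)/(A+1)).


xi = 1 + (A-1)^2/(2A) * ln((A-1)/(A+1))
xi = 1 + (11-1)^2/(2*11) * ln((11-1)/(11 +1))
xi = 0.17127

0.17127


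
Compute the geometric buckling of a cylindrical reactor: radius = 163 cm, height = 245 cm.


B^2 = (2.405/R)^2 + (pi/H)^2
B^2 = (2.405/163)^2 + (pi/245)^2
B^2 = 3.8212e-04 /cm^2

3.8212e-04


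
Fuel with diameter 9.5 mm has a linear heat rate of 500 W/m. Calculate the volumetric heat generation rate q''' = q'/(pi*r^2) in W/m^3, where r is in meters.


r = D / 2 / 1000 = 9.5 / 2 / 1000 = 0.00475 m
q''' = q' / (pi * r^2)
q''' = 500 / (pi * 0.00475^2)
q''' = 7.0540e+06 W/m^3

7.0540e+06


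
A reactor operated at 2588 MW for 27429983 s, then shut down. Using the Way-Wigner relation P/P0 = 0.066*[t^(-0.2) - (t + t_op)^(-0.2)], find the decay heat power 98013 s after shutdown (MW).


P/P0 = 0.066 * [t^(-0.2) - (t + t_op)^(-0.2)]
P/P0 = 0.066 * [98013^(-0.2) - (98013 + 27429983)^(-0.2)]
P/P0 = 0.066 * [0.1004022 - 0.03251210] = 0.004480747
P = 2588 * 0.004480747 = 11.596 MW

11.596


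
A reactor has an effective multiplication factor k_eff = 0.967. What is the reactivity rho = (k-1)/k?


rho = (k_eff - 1) / k_eff
rho = (0.967 - 1) / 0.967
rho = -0.034126

-0.034126


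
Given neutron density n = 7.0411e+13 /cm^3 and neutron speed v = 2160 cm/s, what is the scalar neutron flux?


phi = n * v
phi = 7.0411e+13 * 2160
phi = 1.5209e+17 /cm^2/s

1.5209e+17


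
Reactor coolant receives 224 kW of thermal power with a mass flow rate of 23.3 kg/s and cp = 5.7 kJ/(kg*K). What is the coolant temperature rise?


dT = Q / (m_dot * cp)
dT = 224 / (23.3 * 5.7)
dT = 1.6866 C

1.6866


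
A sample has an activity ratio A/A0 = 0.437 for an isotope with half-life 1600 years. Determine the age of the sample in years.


lambda = ln(2) / t_half = ln(2) / 1600 = 4.332170e-04 /yr
t = -ln(A/A0) / lambda
t = -ln(0.437) / 4.332170e-04
t = 1910.9 yr

1910.9


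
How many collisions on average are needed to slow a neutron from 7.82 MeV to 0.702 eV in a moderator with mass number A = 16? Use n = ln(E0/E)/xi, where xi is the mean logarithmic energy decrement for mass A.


xi = 1 + (A-1)^2/(2A)*ln((A-1)/(A+1)) = 0.1199467 (for A = 16)
n = ln(E0/E) / xi
n = ln(7.82e6 / 0.702) / 0.1199467
n = ln(1.113960e+07) / 0.1199467 = 135.28

135.28


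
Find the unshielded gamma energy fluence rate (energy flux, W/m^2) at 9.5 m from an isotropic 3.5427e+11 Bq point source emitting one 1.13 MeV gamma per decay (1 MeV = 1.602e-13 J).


psi = A * E * 1.602e-13 / (4*pi*r^2)
psi = 3.5427e+11 * 1.13 * 1.602e-13 / (4*pi*9.5^2)
psi = 5.6548e-05 W/m^2

5.6548e-05


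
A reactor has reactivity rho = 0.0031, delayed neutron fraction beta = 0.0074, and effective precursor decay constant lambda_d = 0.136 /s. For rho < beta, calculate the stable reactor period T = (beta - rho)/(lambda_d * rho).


T = (beta - rho) / (lambda_d * rho)
T = (0.0074 - 0.0031) / (0.136 * 0.0031)
T = 10.199 s

10.199


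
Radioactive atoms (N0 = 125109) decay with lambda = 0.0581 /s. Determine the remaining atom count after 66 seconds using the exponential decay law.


N = N0 * exp(-lambda * t)
N = 125109 * exp(-0.0581 * 66)
N = 2703.6

2703.6


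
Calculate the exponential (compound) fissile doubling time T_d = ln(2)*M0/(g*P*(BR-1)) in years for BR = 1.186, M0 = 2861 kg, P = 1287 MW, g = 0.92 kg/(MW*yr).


Breeding gain G = BR - 1 = 1.186 - 1 = 0.186
Fissile production rate = g * P * G = 0.92 * 1287 * 0.186 = 220.23144 kg/yr
T_d = ln(2) * M0 / (g * P * G)
T_d = ln(2) * 2861 / 220.23144 = 9.0046 yr

9.0046


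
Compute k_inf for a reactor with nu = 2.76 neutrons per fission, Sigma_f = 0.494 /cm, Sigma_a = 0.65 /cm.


k_inf = nu * Sigma_f / Sigma_a
k_inf = 2.76 * 0.494 / 0.65
k_inf = 2.0976

2.0976


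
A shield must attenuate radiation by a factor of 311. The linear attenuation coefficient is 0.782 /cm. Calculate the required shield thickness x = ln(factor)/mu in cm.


x = ln(factor) / mu
x = ln(311) / 0.782
x = 7.3399 cm

7.3399


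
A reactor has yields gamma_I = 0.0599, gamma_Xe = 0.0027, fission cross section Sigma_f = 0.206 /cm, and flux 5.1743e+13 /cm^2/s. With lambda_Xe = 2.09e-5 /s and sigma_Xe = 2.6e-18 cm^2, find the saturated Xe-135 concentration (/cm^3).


Xe_eq = (gamma_I + gamma_Xe) * Sigma_f * phi / (lambda_Xe + sigma_Xe * phi)
Numerator = (0.0599 + 0.0027) * 0.206 * 5.1743e+13 = 6.672570e+11
Denominator = 2.09e-5 + 2.6e-18 * 5.1743e+13 = 1.554318e-04
Xe_eq = 6.672570e+11 / 1.554318e-04 = 4.2929e+15 /cm^3

4.2929e+15


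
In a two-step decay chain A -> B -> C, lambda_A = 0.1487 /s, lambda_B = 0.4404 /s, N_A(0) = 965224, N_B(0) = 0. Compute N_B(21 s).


N_B(t) = lambda_A * N_A0 / (lambda_B - lambda_A) * [exp(-lambda_A*t) - exp(-lambda_B*t)]
exp(-0.1487*21) = 0.04403810; exp(-0.4404*21) = 9.626555e-05
N_B = 0.1487 * 965224 / (0.4404 - 0.1487) * (0.04403810 - 9.626555e-05)
N_B = 21621

21621


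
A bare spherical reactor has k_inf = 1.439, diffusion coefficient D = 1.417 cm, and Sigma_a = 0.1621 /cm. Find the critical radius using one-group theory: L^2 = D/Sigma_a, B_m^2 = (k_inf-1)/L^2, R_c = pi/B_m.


L^2 = D / Sigma_a = 1.417 / 0.1621 = 8.741518 cm^2
B_m^2 = (k_inf - 1) / L^2 = (1.439 - 1) / 8.741518 = 0.05022011 /cm^2
For a bare sphere: B_g = pi/R, so R_c = pi / sqrt(B_m^2)
R_c = pi / sqrt(0.05022011) = 14.019 cm

14.019


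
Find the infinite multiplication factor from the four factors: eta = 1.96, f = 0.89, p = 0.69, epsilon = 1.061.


k_inf = eta * f * p * epsilon
k_inf = 1.96 * 0.89 * 0.69 * 1.061
k_inf = 1.2771

1.2771


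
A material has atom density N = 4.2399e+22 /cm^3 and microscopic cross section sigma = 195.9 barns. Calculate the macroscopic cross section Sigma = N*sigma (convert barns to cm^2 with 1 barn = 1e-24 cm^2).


Sigma = N * sigma_barns * 1e-24
Sigma = 4.2399e+22 * 195.9 * 1e-24
Sigma = 8.3060 /cm

8.3060


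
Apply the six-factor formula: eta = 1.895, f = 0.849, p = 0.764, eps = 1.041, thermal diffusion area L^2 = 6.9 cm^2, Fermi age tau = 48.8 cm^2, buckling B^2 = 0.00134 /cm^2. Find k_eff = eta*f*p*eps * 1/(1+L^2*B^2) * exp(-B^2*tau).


k_inf = eta*f*p*eps = 1.895*0.849*0.764*1.041 = 1.279561
P_TNL = 1/(1 + L^2*B^2) = 1/(1 + 6.9*0.00134) = 0.9908387
P_FNL = exp(-B^2*tau) = exp(-0.00134*48.8) = 0.9367002
k_eff = k_inf * P_TNL * P_FNL = 1.279561 * 0.9908387 * 0.9367002
k_eff = 1.1876

1.1876


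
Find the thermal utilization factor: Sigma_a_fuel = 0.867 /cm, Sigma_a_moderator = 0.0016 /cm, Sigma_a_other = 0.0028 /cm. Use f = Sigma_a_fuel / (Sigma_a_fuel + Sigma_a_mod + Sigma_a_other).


f = Sigma_a_fuel / (Sigma_a_fuel + Sigma_a_mod + Sigma_a_other)
f = 0.867 / (0.867 + 0.0016 + 0.0028)
f = 0.99495

0.99495


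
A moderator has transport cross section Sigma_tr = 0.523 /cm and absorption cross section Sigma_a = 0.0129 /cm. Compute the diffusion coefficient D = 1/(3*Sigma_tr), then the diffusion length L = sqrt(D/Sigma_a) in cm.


D = 1 / (3 * Sigma_tr) = 1 / (3 * 0.523) = 0.6373486 cm
L = sqrt(D / Sigma_a)
L = sqrt(0.6373486 / 0.0129)
L = 7.0290 cm

7.0290


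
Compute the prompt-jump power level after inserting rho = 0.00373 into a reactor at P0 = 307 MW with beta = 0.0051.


P1/P0 = beta / (beta - rho)
P1/P0 = 0.0051 / (0.0051 - 0.00373) = 3.722628
P1 = 307 * 3.722628 = 1142.8 MW

1142.8


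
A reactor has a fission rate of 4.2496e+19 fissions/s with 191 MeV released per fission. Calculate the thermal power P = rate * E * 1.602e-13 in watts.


P = fission_rate * E_MeV * 1.602e-13
P = 4.2496e+19 * 191 * 1.602e-13
P = 1.3003e+09 W

1.3003e+09


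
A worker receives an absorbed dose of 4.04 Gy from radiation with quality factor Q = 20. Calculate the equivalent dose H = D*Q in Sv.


H = D * Q
H = 4.04 * 20
H = 80.800 Sv

80.800


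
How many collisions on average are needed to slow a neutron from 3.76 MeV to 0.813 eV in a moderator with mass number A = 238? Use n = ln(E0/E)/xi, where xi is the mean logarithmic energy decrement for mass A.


xi = 1 + (A-1)^2/(2A)*ln((A-1)/(A+1)) = 0.008379872 (for A = 238)
n = ln(E0/E) / xi
n = ln(3.76e6 / 0.813) / 0.008379872
n = ln(4.624846e+06) / 0.008379872 = 1831.4

1831.4


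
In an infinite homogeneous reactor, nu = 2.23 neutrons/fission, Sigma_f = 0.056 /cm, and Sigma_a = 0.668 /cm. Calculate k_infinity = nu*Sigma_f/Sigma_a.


k_inf = nu * Sigma_f / Sigma_a
k_inf = 2.23 * 0.056 / 0.668
k_inf = 0.18695

0.18695


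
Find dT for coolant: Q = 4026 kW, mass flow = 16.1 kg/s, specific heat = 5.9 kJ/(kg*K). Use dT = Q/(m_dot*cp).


dT = Q / (m_dot * cp)
dT = 4026 / (16.1 * 5.9)
dT = 42.383 C

42.383


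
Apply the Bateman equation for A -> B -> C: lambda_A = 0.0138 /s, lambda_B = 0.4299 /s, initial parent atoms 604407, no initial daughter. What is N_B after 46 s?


N_B(t) = lambda_A * N_A0 / (lambda_B - lambda_A) * [exp(-lambda_A*t) - exp(-lambda_B*t)]
exp(-0.0138*46) = 0.5300415; exp(-0.4299*46) = 2.580197e-09
N_B = 0.0138 * 604407 / (0.4299 - 0.0138) * (0.5300415 - 2.580197e-09)
N_B = 10625

10625


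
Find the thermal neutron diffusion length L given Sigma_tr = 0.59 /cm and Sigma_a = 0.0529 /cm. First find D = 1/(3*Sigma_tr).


D = 1 / (3 * Sigma_tr) = 1 / (3 * 0.59) = 0.5649718 cm
L = sqrt(D / Sigma_a)
L = sqrt(0.5649718 / 0.0529)
L = 3.2680 cm

3.2680


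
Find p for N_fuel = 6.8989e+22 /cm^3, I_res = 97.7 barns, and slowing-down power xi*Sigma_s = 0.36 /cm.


p = exp(-N * I * 1e-24 / (xi*Sigma_s))
p = exp(-6.8989e+22 * 97.7 * 1e-24 / 0.36)
p = 7.3921e-09

7.3921e-09


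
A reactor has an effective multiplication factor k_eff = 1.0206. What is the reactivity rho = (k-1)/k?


rho = (k_eff - 1) / k_eff
rho = (1.0206 - 1) / 1.0206
rho = 0.020184

0.020184


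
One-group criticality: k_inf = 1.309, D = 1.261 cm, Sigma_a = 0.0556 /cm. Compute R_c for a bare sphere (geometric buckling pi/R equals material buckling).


L^2 = D / Sigma_a = 1.261 / 0.0556 = 22.67986 cm^2
B_m^2 = (k_inf - 1) / L^2 = (1.309 - 1) / 22.67986 = 0.01362442 /cm^2
For a bare sphere: B_g = pi/R, so R_c = pi / sqrt(B_m^2)
R_c = pi / sqrt(0.01362442) = 26.915 cm

26.915


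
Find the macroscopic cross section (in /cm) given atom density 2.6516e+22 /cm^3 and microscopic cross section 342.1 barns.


Sigma = N * sigma_barns * 1e-24
Sigma = 2.6516e+22 * 342.1 * 1e-24
Sigma = 9.0711 /cm

9.0711


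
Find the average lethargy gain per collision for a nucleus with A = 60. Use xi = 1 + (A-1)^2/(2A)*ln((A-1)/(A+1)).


xi = 1 + (A-1)^2/(2A) * ln((A-1)/(A+1))
xi = 1 + (60-1)^2/(2*60) * ln((60-1)/(60 +1))
xi = 0.032966

0.032966


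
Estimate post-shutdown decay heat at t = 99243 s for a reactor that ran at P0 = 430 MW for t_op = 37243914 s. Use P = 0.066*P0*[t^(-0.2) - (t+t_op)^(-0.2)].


P/P0 = 0.066 * [t^(-0.2) - (t + t_op)^(-0.2)]
P/P0 = 0.066 * [99243^(-0.2) - (99243 + 37243914)^(-0.2)]
P/P0 = 0.066 * [0.1001521 - 0.03058847] = 0.004591200
P = 430 * 0.004591200 = 1.9742 MW

1.9742


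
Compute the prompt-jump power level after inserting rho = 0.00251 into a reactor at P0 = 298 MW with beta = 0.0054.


P1/P0 = beta / (beta - rho)
P1/P0 = 0.0054 / (0.0054 - 0.00251) = 1.868512
P1 = 298 * 1.868512 = 556.82 MW

556.82


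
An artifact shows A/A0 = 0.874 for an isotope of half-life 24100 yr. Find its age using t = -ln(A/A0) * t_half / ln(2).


lambda = ln(2) / t_half = ln(2) / 24100 = 2.876129e-05 /yr
t = -ln(A/A0) / lambda
t = -ln(0.874) / 2.876129e-05
t = 4682.5 yr

4682.5


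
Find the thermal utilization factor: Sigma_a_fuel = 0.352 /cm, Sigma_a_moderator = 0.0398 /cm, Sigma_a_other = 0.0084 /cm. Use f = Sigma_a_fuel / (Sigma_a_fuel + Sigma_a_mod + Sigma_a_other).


f = Sigma_a_fuel / (Sigma_a_fuel + Sigma_a_mod + Sigma_a_other)
f = 0.352 / (0.352 + 0.0398 + 0.0084)
f = 0.87956

0.87956


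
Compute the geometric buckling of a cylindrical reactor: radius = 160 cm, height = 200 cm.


B^2 = (2.405/R)^2 + (pi/H)^2
B^2 = (2.405/160)^2 + (pi/200)^2
B^2 = 4.7268e-04 /cm^2

4.7268e-04


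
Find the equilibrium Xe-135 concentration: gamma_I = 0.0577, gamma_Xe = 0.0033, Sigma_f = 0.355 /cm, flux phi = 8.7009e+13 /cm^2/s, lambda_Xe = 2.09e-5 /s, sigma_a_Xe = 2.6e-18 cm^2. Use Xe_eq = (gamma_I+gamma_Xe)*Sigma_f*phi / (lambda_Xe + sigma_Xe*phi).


Xe_eq = (gamma_I + gamma_Xe) * Sigma_f * phi / (lambda_Xe + sigma_Xe * phi)
Numerator = (0.0577 + 0.0033) * 0.355 * 8.7009e+13 = 1.884180e+12
Denominator = 2.09e-5 + 2.6e-18 * 8.7009e+13 = 2.471234e-04
Xe_eq = 1.884180e+12 / 2.471234e-04 = 7.6244e+15 /cm^3

7.6244e+15


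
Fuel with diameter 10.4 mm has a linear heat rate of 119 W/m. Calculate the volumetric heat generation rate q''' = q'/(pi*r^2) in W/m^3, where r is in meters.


r = D / 2 / 1000 = 10.4 / 2 / 1000 = 0.0052 m
q''' = q' / (pi * r^2)
q''' = 119 / (pi * 0.0052^2)
q''' = 1.4008e+06 W/m^3

1.4008e+06


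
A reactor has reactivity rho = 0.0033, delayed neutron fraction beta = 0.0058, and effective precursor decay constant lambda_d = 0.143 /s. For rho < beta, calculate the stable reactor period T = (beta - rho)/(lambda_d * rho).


T = (beta - rho) / (lambda_d * rho)
T = (0.0058 - 0.0033) / (0.143 * 0.0033)
T = 5.2977 s

5.2977


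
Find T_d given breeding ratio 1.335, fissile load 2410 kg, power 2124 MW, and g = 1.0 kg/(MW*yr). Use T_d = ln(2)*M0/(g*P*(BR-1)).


Breeding gain G = BR - 1 = 1.335 - 1 = 0.335
Fissile production rate = g * P * G = 1.0 * 2124 * 0.335 = 711.54 kg/yr
T_d = ln(2) * M0 / (g * P * G)
T_d = ln(2) * 2410 / 711.54 = 2.3477 yr

2.3477


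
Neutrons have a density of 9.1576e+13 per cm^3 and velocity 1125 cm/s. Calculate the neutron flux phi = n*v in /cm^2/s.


phi = n * v
phi = 9.1576e+13 * 1125
phi = 1.0302e+17 /cm^2/s

1.0302e+17


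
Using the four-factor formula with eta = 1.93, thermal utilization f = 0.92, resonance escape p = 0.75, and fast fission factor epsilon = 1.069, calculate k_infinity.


k_inf = eta * f * p * epsilon
k_inf = 1.93 * 0.92 * 0.75 * 1.069
k_inf = 1.4236

1.4236


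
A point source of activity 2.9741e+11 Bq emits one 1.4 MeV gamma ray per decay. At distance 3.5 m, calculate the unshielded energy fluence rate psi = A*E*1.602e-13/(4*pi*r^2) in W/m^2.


psi = A * E * 1.602e-13 / (4*pi*r^2)
psi = 2.9741e+11 * 1.4 * 1.602e-13 / (4*pi*3.5^2)
psi = 4.3331e-04 W/m^2

4.3331e-04


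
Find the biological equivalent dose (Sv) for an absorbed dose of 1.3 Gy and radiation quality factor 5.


H = D * Q
H = 1.3 * 5
H = 6.5000 Sv

6.5000


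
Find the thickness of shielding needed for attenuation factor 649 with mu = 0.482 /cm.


x = ln(factor) / mu
x = ln(649) / 0.482
x = 13.435 cm

13.435


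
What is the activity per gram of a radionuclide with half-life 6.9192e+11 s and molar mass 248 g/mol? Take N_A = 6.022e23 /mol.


lambda = ln(2) / t_half = ln(2) / 6.9192e+11 = 1.001774e-12 /s
SA = lambda * N_A / M
SA = 1.001774e-12 * 6.022e23 / 248
SA = 2.4325e+09 Bq/g

2.4325e+09


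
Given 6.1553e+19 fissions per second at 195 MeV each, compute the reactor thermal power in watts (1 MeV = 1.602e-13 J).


P = fission_rate * E_MeV * 1.602e-13
P = 6.1553e+19 * 195 * 1.602e-13
P = 1.9229e+09 W

1.9229e+09


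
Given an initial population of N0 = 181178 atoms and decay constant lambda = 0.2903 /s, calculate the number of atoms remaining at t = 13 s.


N = N0 * exp(-lambda * t)
N = 181178 * exp(-0.2903 * 13)
N = 4160.3

4160.3


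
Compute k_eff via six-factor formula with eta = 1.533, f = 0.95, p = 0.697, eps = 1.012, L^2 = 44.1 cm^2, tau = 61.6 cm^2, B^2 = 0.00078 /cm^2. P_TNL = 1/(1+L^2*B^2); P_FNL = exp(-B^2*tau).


k_inf = eta*f*p*eps = 1.533*0.95*0.697*1.012 = 1.027257
P_TNL = 1/(1 + L^2*B^2) = 1/(1 + 44.1*0.00078) = 0.9667459
P_FNL = exp(-B^2*tau) = exp(-0.00078*61.6) = 0.9530880
k_eff = k_inf * P_TNL * P_FNL = 1.027257 * 0.9667459 * 0.9530880
k_eff = 0.94651

0.94651


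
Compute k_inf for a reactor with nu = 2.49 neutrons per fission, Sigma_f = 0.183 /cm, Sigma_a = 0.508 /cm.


k_inf = nu * Sigma_f / Sigma_a
k_inf = 2.49 * 0.183 / 0.508
k_inf = 0.89699

0.89699


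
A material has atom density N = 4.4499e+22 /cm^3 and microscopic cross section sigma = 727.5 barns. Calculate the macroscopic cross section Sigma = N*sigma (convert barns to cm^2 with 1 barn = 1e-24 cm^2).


Sigma = N * sigma_barns * 1e-24
Sigma = 4.4499e+22 * 727.5 * 1e-24
Sigma = 32.373 /cm

32.373


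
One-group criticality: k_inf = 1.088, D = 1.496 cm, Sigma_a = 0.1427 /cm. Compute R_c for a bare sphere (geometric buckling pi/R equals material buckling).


L^2 = D / Sigma_a = 1.496 / 0.1427 = 10.48353 cm^2
B_m^2 = (k_inf - 1) / L^2 = (1.088 - 1) / 10.48353 = 0.008394119 /cm^2
For a bare sphere: B_g = pi/R, so R_c = pi / sqrt(B_m^2)
R_c = pi / sqrt(0.008394119) = 34.290 cm

34.290


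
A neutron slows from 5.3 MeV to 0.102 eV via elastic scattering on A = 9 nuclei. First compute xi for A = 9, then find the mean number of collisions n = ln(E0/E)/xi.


xi = 1 + (A-1)^2/(2A)*ln((A-1)/(A+1)) = 0.2066007 (for A = 9)
n = ln(E0/E) / xi
n = ln(5.3e6 / 0.102) / 0.2066007
n = ln(5.196078e+07) / 0.2066007 = 85.992

85.992


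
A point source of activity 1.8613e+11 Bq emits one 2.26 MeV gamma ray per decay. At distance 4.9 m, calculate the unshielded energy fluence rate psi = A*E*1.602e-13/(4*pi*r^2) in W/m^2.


psi = A * E * 1.602e-13 / (4*pi*r^2)
psi = 1.8613e+11 * 2.26 * 1.602e-13 / (4*pi*4.9^2)
psi = 2.2335e-04 W/m^2

2.2335e-04


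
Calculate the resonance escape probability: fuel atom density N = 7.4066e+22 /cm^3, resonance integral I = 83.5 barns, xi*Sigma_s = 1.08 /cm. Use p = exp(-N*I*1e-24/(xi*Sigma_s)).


p = exp(-N * I * 1e-24 / (xi*Sigma_s))
p = exp(-7.4066e+22 * 83.5 * 1e-24 / 1.08)
p = 0.0032588

0.0032588


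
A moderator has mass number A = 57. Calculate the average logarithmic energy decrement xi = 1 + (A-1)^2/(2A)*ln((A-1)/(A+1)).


xi = 1 + (A-1)^2/(2A) * ln((A-1)/(A+1))
xi = 1 + (57-1)^2/(2*57) * ln((57-1)/(57 +1))
xi = 0.034681

0.034681


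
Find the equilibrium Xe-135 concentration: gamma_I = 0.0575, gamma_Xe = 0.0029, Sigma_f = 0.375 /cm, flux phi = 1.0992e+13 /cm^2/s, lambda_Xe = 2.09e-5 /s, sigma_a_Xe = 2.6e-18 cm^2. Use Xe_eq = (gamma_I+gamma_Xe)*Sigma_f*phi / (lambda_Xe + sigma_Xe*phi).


Xe_eq = (gamma_I + gamma_Xe) * Sigma_f * phi / (lambda_Xe + sigma_Xe * phi)
Numerator = (0.0575 + 0.0029) * 0.375 * 1.0992e+13 = 2.489688e+11
Denominator = 2.09e-5 + 2.6e-18 * 1.0992e+13 = 4.947920e-05
Xe_eq = 2.489688e+11 / 4.947920e-05 = 5.0318e+15 /cm^3

5.0318e+15


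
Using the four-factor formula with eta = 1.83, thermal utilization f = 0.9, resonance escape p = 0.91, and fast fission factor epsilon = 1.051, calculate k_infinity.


k_inf = eta * f * p * epsilon
k_inf = 1.83 * 0.9 * 0.91 * 1.051
k_inf = 1.5752

1.5752


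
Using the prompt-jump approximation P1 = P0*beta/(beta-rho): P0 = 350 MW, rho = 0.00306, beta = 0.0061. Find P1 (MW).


P1/P0 = beta / (beta - rho)
P1/P0 = 0.0061 / (0.0061 - 0.00306) = 2.006579
P1 = 350 * 2.006579 = 702.30 MW

702.30


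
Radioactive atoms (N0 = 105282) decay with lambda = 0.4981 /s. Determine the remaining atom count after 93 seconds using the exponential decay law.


N = N0 * exp(-lambda * t)
N = 105282 * exp(-0.4981 * 93)
N = 8.0242e-16

8.0242e-16


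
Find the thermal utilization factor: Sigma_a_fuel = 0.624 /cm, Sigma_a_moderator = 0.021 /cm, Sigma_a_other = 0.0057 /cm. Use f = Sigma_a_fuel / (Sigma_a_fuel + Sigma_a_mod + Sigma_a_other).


f = Sigma_a_fuel / (Sigma_a_fuel + Sigma_a_mod + Sigma_a_other)
f = 0.624 / (0.624 + 0.021 + 0.0057)
f = 0.95897

0.95897


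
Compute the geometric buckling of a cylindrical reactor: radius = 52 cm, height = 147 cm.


B^2 = (2.405/R)^2 + (pi/H)^2
B^2 = (2.405/52)^2 + (pi/147)^2
B^2 = 0.0025958 /cm^2

0.0025958


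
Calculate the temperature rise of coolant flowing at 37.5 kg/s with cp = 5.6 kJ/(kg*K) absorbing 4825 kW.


dT = Q / (m_dot * cp)
dT = 4825 / (37.5 * 5.6)
dT = 22.976 C

22.976


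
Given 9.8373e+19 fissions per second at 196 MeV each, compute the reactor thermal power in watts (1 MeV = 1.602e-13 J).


P = fission_rate * E_MeV * 1.602e-13
P = 9.8373e+19 * 196 * 1.602e-13
P = 3.0888e+09 W

3.0888e+09


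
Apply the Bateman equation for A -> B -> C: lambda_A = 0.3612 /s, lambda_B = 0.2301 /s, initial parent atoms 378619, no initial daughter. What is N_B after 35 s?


N_B(t) = lambda_A * N_A0 / (lambda_B - lambda_A) * [exp(-lambda_A*t) - exp(-lambda_B*t)]
exp(-0.3612*35) = 3.233324e-06; exp(-0.2301*35) = 3.179870e-04
N_B = 0.3612 * 378619 / (0.2301 - 0.3612) * (3.233324e-06 - 3.179870e-04)
N_B = 328.34

328.34


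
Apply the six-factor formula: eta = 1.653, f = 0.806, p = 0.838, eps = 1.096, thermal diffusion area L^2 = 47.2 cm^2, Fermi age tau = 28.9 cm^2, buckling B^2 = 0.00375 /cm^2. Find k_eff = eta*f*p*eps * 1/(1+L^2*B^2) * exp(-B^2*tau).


k_inf = eta*f*p*eps = 1.653*0.806*0.838*1.096 = 1.223665
P_TNL = 1/(1 + L^2*B^2) = 1/(1 + 47.2*0.00375) = 0.8496177
P_FNL = exp(-B^2*tau) = exp(-0.00375*28.9) = 0.8972910
k_eff = k_inf * P_TNL * P_FNL = 1.223665 * 0.8496177 * 0.8972910
k_eff = 0.93287

0.93287


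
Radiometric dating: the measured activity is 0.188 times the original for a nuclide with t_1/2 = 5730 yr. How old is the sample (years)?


lambda = ln(2) / t_half = ln(2) / 5730 = 1.209681e-04 /yr
t = -ln(A/A0) / lambda
t = -ln(0.188) / 1.209681e-04
t = 13816 yr

13816


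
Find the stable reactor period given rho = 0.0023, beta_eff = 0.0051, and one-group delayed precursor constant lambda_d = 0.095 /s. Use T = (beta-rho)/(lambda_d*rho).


T = (beta - rho) / (lambda_d * rho)
T = (0.0051 - 0.0023) / (0.095 * 0.0023)
T = 12.815 s

12.815


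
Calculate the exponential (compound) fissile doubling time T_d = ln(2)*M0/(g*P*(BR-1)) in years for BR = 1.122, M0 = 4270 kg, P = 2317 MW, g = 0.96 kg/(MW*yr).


Breeding gain G = BR - 1 = 1.122 - 1 = 0.122
Fissile production rate = g * P * G = 0.96 * 2317 * 0.122 = 271.36704 kg/yr
T_d = ln(2) * M0 / (g * P * G)
T_d = ln(2) * 4270 / 271.36704 = 10.907 yr

10.907


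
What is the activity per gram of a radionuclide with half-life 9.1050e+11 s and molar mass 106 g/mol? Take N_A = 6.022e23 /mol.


lambda = ln(2) / t_half = ln(2) / 9.1050e+11 = 7.612819e-13 /s
SA = lambda * N_A / M
SA = 7.612819e-13 * 6.022e23 / 106
SA = 4.3249e+09 Bq/g

4.3249e+09


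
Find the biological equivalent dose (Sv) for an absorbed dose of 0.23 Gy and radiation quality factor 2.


H = D * Q
H = 0.23 * 2
H = 0.46000 Sv

0.46000


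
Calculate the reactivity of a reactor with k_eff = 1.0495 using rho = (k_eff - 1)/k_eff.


rho = (k_eff - 1) / k_eff
rho = (1.0495 - 1) / 1.0495
rho = 0.047165

0.047165
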